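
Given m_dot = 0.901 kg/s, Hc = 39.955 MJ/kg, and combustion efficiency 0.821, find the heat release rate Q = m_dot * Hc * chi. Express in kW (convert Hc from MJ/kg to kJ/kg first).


Hc = 39.955 MJ/kg = 39.955 * 1000 kJ/kg = 39955 kJ/kg
Q = 0.901 kg/s * 39955 kJ/kg * 0.821 = 29556 kW

29556 kW


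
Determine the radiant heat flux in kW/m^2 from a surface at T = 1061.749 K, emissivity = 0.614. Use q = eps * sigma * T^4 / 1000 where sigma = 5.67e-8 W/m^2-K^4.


T^4 = 1.2708e+12
q = 0.614 * 5.67e-8 * 1.2708e+12 / 1000 = 44.242 kW/m^2

44.242 kW/m^2


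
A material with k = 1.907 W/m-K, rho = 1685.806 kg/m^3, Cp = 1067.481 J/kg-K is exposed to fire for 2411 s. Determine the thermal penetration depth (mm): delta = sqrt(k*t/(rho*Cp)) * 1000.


alpha = 1.907 / (1685.806 * 1067.481) = 1.0597e-06 m^2/s
alpha * t = 0.0025549
delta = sqrt(0.0025549) * 1000 = 50.546 mm

50.546 mm


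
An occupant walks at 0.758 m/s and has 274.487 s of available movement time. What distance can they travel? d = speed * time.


d = 0.758 * 274.487 = 208.06 m

208.06 m


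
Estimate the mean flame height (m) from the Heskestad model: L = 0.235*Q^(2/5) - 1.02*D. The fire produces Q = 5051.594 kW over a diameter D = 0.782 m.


Q^(2/5) = 30.295
0.235 * Q^(2/5) = 7.1193
1.02 * D = 0.79764
L = 6.3217 m

6.3217 m


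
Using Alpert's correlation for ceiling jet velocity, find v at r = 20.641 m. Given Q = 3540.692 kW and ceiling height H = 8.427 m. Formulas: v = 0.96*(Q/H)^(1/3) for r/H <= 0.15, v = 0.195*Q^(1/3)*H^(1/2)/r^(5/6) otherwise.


r/H = 20.641 / 8.427 = 2.4494
r/H > 0.15, so v = 0.195*Q^(1/3)*H^(1/2)/r^(5/6)
Q^(1/3) = 15.242
H^(1/2) = 2.9029
r^(5/6) = 12.463
v = 0.195 * 15.242 * 2.9029 / 12.463 = 0.69230 m/s

0.69230 m/s


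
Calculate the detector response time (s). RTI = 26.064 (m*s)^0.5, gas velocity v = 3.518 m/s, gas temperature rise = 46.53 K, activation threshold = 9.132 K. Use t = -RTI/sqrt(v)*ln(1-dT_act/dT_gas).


dT_act/dT_gas = 0.19626
ln(1 - 0.19626) = -0.21848
t = -26.064 / sqrt(3.518) * -0.21848 = 3.0360 s

3.0360 s


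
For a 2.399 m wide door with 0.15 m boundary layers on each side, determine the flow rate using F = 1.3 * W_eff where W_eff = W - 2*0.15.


W_eff = 2.399 - 0.30 = 2.099 m
F = 1.3 * 2.099 = 2.7287 persons/s

2.7287 persons/s


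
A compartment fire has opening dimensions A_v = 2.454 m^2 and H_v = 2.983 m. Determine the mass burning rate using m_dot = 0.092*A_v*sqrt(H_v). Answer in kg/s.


sqrt(H_v) = 1.7271
m_dot = 0.092 * 2.454 * 1.7271 = 0.38993 kg/s

0.38993 kg/s


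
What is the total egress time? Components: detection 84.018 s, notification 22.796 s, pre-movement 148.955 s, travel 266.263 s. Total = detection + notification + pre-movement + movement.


Total = 84.018 + 22.796 + 148.955 + 266.263 = 522.032 s

522.032 s


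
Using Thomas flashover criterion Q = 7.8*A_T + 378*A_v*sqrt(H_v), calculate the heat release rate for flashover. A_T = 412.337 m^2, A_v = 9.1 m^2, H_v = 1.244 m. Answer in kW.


7.8*A_T = 3216.2
sqrt(H_v) = 1.1153
378*A_v*sqrt(H_v) = 3836.6
Q = 3216.2 + 3836.6 = 7052.8 kW

7052.8 kW


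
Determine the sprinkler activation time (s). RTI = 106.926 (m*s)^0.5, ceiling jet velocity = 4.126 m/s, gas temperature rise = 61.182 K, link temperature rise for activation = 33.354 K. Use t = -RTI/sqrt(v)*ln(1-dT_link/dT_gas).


dT_link/dT_gas = 0.54516
ln(1 - 0.54516) = -0.78781
t = -106.926 / sqrt(4.126) * -0.78781 = 41.471 s

41.471 s


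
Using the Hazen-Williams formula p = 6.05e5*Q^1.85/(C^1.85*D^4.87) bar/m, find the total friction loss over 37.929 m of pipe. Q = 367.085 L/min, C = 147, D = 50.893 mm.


Q^1.85 = 55567
C^1.85 = 10222
D^4.87 = 2.0484e+08
p/m = 0.016055 bar/m
p_total = 0.016055 * 37.929 = 0.60895 bar

0.60895 bar


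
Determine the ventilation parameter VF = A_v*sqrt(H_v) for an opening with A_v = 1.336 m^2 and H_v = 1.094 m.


sqrt(H_v) = 1.0459
VF = 1.336 * 1.0459 = 1.3974 m^(5/2)

1.3974 m^(5/2)


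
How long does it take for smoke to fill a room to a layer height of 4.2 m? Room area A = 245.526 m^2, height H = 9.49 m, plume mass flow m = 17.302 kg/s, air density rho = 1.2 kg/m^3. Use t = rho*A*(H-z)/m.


H - z = 5.29 m
t = 1.2 * 245.526 * 5.29 / 17.302 = 90.082 s

90.082 s


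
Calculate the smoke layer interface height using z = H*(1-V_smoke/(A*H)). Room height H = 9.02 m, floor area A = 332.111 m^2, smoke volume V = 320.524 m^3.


V/(A*H) = 0.10700
1 - 0.10700 = 0.89300
z = 9.02 * 0.89300 = 8.0549 m

8.0549 m


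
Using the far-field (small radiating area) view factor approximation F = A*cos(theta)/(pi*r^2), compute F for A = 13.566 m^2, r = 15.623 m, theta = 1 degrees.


cos(1 deg) = 0.99985
pi*r^2 = 766.79
F = 13.566 * 0.99985 / 766.79 = 0.017689

0.017689


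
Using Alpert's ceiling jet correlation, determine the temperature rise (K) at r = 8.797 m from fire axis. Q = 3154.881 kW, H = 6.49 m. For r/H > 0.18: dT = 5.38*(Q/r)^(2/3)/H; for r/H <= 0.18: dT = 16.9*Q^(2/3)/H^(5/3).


r/H = 8.797 / 6.49 = 1.3555
r/H > 0.18, so dT = 5.38*(Q/r)^(2/3)/H
Q/r = 358.63
(Q/r)^(2/3) = 50.478
dT = 5.38 * 50.478 / 6.49 = 41.844 K

41.844 K


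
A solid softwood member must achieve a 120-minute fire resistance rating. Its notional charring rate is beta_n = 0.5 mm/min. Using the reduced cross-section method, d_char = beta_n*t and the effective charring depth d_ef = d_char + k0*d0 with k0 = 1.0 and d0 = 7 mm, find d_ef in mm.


d_char = 0.5 * 120 = 60 mm
d_ef = 60 + 1.0*7 = 67 mm

67 mm


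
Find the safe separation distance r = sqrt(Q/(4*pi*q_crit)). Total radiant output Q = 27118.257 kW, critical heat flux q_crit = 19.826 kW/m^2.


4*pi*q_crit = 249.14
Q/(4*pi*q_crit) = 108.85
r = sqrt(108.85) = 10.433 m

10.433 m


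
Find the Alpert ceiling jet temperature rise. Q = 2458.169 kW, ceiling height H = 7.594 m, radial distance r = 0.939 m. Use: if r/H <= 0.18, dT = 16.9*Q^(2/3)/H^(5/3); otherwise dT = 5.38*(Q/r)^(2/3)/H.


r/H = 0.939 / 7.594 = 0.12365
r/H <= 0.18, so dT = 16.9*Q^(2/3)/H^(5/3)
Q^(2/3) = 182.14
H^(5/3) = 29.339
dT = 16.9 * 182.14 / 29.339 = 104.92 K

104.92 K


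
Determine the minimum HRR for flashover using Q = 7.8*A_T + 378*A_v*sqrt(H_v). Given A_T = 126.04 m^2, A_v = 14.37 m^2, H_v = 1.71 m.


7.8*A_T = 983.112
sqrt(H_v) = 1.3077
378*A_v*sqrt(H_v) = 7103.1
Q = 983.112 + 7103.1 = 8086.2 kW

8086.2 kW


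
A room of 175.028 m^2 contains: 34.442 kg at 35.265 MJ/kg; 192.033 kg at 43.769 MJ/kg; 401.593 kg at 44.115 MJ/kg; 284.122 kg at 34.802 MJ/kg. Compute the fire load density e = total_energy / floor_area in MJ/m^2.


Total energy = 34.442*35.265 + 192.033*43.769 + 401.593*44.115 + 284.122*34.802
= 1214.597 + 8405.092 + 17716.28 + 9888.014
= 37223.98 MJ
e = 37223.98 / 175.028 = 212.67 MJ/m^2

212.67 MJ/m^2


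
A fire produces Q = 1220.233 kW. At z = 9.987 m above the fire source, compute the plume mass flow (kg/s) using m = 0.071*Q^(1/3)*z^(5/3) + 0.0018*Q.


Q^(1/3) = 10.686
z^(5/3) = 46.315
First term = 0.071 * 10.686 * 46.315 = 35.140
Second term = 0.0018 * 1220.233 = 2.1964
m = 37.336 kg/s

37.336 kg/s


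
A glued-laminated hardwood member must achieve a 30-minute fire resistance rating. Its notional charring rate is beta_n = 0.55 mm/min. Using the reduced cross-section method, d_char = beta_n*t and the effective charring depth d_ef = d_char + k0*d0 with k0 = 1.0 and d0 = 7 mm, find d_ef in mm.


d_char = 0.55 * 30 = 16.5 mm
d_ef = 16.5 + 1.0*7 = 23.5 mm

23.5 mm


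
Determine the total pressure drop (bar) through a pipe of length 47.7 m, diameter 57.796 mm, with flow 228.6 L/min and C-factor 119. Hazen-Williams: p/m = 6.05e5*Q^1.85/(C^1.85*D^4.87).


Q^1.85 = 23136
C^1.85 = 6914.5
D^4.87 = 3.8058e+08
p/m = 0.0053192 bar/m
p_total = 0.0053192 * 47.7 = 0.25372 bar

0.25372 bar


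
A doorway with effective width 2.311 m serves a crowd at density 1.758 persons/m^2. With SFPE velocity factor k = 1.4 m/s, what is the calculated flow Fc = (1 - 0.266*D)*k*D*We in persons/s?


1 - 0.266*D = 1 - 0.266*1.758 = 0.53237
Fs = 0.53237 * 1.4 * 1.758 = 1.3103 persons/(s*m)
Fc = 1.3103 * 2.311 = 3.0280 persons/s

3.0280 persons/s


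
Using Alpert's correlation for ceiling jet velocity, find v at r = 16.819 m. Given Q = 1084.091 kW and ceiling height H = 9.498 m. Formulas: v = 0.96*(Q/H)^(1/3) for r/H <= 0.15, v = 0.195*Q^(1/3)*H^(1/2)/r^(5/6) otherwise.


r/H = 16.819 / 9.498 = 1.7708
r/H > 0.15, so v = 0.195*Q^(1/3)*H^(1/2)/r^(5/6)
Q^(1/3) = 10.273
H^(1/2) = 3.0819
r^(5/6) = 10.508
v = 0.195 * 10.273 * 3.0819 / 10.508 = 0.58754 m/s

0.58754 m/s


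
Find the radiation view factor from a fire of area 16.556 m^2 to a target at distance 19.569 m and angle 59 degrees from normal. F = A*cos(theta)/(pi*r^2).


cos(59 deg) = 0.51504
pi*r^2 = 1203.1
F = 16.556 * 0.51504 / 1203.1 = 0.0070877

0.0070877


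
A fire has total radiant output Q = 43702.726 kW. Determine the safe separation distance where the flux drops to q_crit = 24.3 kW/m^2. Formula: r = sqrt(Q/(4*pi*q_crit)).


4*pi*q_crit = 305.36
Q/(4*pi*q_crit) = 143.12
r = sqrt(143.12) = 11.963 m

11.963 m


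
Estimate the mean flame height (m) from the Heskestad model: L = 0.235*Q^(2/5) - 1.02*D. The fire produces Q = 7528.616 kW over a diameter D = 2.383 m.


Q^(2/5) = 35.537
0.235 * Q^(2/5) = 8.3513
1.02 * D = 2.4307
L = 5.9206 m

5.9206 m


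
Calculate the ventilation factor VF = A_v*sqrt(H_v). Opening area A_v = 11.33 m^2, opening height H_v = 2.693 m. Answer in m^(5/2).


sqrt(H_v) = 1.6410
VF = 11.33 * 1.6410 = 18.593 m^(5/2)

18.593 m^(5/2)


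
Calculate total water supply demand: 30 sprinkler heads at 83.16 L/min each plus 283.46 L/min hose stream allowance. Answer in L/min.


Sprinkler demand = 30 * 83.16 = 2494.8 L/min
Total = 2494.8 + 283.46 = 2778.26 L/min

2778.26 L/min


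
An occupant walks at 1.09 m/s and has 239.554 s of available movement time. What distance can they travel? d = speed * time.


d = 1.09 * 239.554 = 261.11 m

261.11 m


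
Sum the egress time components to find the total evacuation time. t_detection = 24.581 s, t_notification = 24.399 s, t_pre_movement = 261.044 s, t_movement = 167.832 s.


Total = 24.581 + 24.399 + 261.044 + 167.832 = 477.856 s

477.856 s


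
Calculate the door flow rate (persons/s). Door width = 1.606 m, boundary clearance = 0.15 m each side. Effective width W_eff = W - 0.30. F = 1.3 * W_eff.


W_eff = 1.606 - 0.30 = 1.306 m
F = 1.3 * 1.306 = 1.6978 persons/s

1.6978 persons/s


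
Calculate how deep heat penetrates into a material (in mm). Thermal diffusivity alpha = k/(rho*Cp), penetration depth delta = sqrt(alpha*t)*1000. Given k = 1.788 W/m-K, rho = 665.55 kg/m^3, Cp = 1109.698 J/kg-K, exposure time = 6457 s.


alpha = 1.788 / (665.55 * 1109.698) = 2.4209e-06 m^2/s
alpha * t = 0.015632
delta = sqrt(0.015632) * 1000 = 125.03 mm

125.03 mm


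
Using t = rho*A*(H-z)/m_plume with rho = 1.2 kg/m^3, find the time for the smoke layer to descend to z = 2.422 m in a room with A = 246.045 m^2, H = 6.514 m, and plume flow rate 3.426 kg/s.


H - z = 4.092 m
t = 1.2 * 246.045 * 4.092 / 3.426 = 352.65 s

352.65 s


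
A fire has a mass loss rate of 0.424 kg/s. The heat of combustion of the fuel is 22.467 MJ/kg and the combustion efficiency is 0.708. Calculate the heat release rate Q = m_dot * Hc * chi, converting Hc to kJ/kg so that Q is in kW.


Hc = 22.467 MJ/kg = 22.467 * 1000 kJ/kg = 22467 kJ/kg
Q = 0.424 kg/s * 22467 kJ/kg * 0.708 = 6744.4 kW

6744.4 kW


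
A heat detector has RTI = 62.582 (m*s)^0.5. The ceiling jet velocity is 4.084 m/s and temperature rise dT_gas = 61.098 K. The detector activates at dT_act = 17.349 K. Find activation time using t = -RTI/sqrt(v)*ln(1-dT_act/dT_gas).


dT_act/dT_gas = 0.28395
ln(1 - 0.28395) = -0.33401
t = -62.582 / sqrt(4.084) * -0.33401 = 10.343 s

10.343 s


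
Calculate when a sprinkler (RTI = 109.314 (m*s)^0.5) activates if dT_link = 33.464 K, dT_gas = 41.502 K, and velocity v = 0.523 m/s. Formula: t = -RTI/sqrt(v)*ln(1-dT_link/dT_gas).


dT_link/dT_gas = 0.80632
ln(1 - 0.80632) = -1.6416
t = -109.314 / sqrt(0.523) * -1.6416 = 248.13 s

248.13 s


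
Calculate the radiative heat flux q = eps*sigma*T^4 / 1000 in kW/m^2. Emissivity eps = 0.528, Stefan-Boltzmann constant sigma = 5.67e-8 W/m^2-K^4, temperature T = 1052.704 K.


T^4 = 1.2281e+12
q = 0.528 * 5.67e-8 * 1.2281e+12 / 1000 = 36.766 kW/m^2

36.766 kW/m^2


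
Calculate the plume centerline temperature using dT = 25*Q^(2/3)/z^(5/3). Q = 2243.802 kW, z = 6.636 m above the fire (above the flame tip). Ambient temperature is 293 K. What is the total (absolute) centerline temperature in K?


Q^(2/3) = 171.39
z^(5/3) = 23.434
dT = 25 * 171.39 / 23.434 = 182.85 K
T = 293 + 182.85 = 475.85 K

475.85 K


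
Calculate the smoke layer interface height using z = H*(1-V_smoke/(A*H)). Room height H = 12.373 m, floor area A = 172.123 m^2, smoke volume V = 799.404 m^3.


V/(A*H) = 0.37536
1 - 0.37536 = 0.62464
z = 12.373 * 0.62464 = 7.7286 m

7.7286 m


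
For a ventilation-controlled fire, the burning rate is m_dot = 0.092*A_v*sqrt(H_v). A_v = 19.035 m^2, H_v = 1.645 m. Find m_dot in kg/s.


sqrt(H_v) = 1.2826
m_dot = 0.092 * 19.035 * 1.2826 = 2.2461 kg/s

2.2461 kg/s


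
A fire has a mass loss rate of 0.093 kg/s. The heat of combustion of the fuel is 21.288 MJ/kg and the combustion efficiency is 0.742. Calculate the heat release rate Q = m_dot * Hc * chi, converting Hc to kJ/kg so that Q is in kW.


Hc = 21.288 MJ/kg = 21.288 * 1000 kJ/kg = 21288 kJ/kg
Q = 0.093 kg/s * 21288 kJ/kg * 0.742 = 1469.0 kW

1469.0 kW


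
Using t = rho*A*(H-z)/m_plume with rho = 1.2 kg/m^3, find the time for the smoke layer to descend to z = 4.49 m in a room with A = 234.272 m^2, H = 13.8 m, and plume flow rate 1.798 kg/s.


H - z = 9.31 m
t = 1.2 * 234.272 * 9.31 / 1.798 = 1455.7 s

1455.7 s


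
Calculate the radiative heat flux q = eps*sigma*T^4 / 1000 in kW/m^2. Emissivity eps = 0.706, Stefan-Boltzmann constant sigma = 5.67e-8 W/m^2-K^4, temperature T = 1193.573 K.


T^4 = 2.0295e+12
q = 0.706 * 5.67e-8 * 2.0295e+12 / 1000 = 81.243 kW/m^2

81.243 kW/m^2


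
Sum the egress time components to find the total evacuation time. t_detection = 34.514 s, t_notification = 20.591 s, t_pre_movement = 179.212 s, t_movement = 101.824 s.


Total = 34.514 + 20.591 + 179.212 + 101.824 = 336.141 s

336.141 s


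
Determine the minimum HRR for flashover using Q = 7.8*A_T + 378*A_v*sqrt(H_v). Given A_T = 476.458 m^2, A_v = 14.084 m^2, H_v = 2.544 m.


7.8*A_T = 3716.4
sqrt(H_v) = 1.5950
378*A_v*sqrt(H_v) = 8491.3
Q = 3716.4 + 8491.3 = 12208 kW

12208 kW


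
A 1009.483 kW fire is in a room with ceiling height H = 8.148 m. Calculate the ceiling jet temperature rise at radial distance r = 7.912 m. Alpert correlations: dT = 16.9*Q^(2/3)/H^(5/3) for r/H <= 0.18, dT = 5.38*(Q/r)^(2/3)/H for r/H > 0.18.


r/H = 7.912 / 8.148 = 0.97104
r/H > 0.18, so dT = 5.38*(Q/r)^(2/3)/H
Q/r = 127.59
(Q/r)^(2/3) = 25.344
dT = 5.38 * 25.344 / 8.148 = 16.734 K

16.734 K


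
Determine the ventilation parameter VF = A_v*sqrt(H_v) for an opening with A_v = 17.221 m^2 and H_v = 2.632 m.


sqrt(H_v) = 1.6223
VF = 17.221 * 1.6223 = 27.938 m^(5/2)

27.938 m^(5/2)


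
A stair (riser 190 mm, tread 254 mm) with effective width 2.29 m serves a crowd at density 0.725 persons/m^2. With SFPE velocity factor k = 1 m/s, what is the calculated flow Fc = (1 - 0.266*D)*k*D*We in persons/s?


1 - 0.266*D = 1 - 0.266*0.725 = 0.80715
Fs = 0.80715 * 1 * 0.725 = 0.58518 persons/(s*m)
Fc = 0.58518 * 2.29 = 1.3401 persons/s

1.3401 persons/s


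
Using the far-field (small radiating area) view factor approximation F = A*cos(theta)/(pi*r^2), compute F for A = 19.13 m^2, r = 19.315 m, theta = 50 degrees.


cos(50 deg) = 0.64279
pi*r^2 = 1172.0
F = 19.13 * 0.64279 / 1172.0 = 0.010492

0.010492


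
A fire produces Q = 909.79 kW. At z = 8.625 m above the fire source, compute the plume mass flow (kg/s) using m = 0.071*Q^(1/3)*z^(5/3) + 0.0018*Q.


Q^(1/3) = 9.6898
z^(5/3) = 36.274
First term = 0.071 * 9.6898 * 36.274 = 24.956
Second term = 0.0018 * 909.79 = 1.6376
m = 26.593 kg/s

26.593 kg/s


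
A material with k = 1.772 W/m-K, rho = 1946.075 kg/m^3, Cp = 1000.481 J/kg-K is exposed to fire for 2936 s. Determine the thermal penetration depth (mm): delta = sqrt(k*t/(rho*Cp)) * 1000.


alpha = 1.772 / (1946.075 * 1000.481) = 9.1011e-07 m^2/s
alpha * t = 0.0026721
delta = sqrt(0.0026721) * 1000 = 51.692 mm

51.692 mm


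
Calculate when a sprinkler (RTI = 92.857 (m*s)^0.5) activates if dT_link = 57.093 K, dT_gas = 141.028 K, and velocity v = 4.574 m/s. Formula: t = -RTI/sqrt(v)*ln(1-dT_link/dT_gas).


dT_link/dT_gas = 0.40483
ln(1 - 0.40483) = -0.51892
t = -92.857 / sqrt(4.574) * -0.51892 = 22.530 s

22.530 s


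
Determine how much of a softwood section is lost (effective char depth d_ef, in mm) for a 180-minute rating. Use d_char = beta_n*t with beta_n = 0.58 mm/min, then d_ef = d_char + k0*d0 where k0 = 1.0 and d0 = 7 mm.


d_char = 0.58 * 180 = 104.4 mm
d_ef = 104.4 + 1.0*7 = 111.4 mm

111.4 mm


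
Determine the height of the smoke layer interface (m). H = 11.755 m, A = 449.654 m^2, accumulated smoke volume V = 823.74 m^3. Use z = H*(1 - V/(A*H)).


V/(A*H) = 0.15584
1 - 0.15584 = 0.84416
z = 11.755 * 0.84416 = 9.9231 m

9.9231 m


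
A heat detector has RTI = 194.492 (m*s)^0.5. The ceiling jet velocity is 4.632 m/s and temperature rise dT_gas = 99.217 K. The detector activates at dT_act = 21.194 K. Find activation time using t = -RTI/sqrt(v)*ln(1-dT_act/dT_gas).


dT_act/dT_gas = 0.21361
ln(1 - 0.21361) = -0.24031
t = -194.492 / sqrt(4.632) * -0.24031 = 21.716 s

21.716 s


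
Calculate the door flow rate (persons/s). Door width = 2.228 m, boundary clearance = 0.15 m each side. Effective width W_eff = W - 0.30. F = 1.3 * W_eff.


W_eff = 2.228 - 0.30 = 1.928 m
F = 1.3 * 1.928 = 2.5064 persons/s

2.5064 persons/s


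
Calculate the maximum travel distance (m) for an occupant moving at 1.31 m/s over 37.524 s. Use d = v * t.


d = 1.31 * 37.524 = 49.156 m

49.156 m


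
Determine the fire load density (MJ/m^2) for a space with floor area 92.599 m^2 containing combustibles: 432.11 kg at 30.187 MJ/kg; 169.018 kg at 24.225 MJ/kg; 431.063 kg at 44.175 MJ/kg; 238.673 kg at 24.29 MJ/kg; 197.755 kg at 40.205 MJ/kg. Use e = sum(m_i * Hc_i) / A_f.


Total energy = 432.11*30.187 + 169.018*24.225 + 431.063*44.175 + 238.673*24.29 + 197.755*40.205
= 13044.10 + 4094.461 + 19042.21 + 5797.367 + 7950.740
= 49928.88 MJ
e = 49928.88 / 92.599 = 539.19 MJ/m^2

539.19 MJ/m^2


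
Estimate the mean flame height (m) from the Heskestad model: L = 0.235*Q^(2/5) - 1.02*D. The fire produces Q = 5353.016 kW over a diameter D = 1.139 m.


Q^(2/5) = 31.006
0.235 * Q^(2/5) = 7.2863
1.02 * D = 1.1618
L = 6.1245 m

6.1245 m


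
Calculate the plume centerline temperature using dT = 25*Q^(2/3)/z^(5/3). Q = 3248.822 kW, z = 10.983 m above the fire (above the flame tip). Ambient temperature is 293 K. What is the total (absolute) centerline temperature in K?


Q^(2/3) = 219.36
z^(5/3) = 54.267
dT = 25 * 219.36 / 54.267 = 101.05 K
T = 293 + 101.05 = 394.05 K

394.05 K


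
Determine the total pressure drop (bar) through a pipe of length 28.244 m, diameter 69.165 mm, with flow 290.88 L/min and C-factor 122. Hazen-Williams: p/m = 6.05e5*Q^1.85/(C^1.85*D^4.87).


Q^1.85 = 36130
C^1.85 = 7240.5
D^4.87 = 9.1253e+08
p/m = 0.0033084 bar/m
p_total = 0.0033084 * 28.244 = 0.093442 bar

0.093442 bar


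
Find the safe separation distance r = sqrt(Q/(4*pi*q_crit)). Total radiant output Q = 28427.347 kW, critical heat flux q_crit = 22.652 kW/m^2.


4*pi*q_crit = 284.65
Q/(4*pi*q_crit) = 99.867
r = sqrt(99.867) = 9.9933 m

9.9933 m


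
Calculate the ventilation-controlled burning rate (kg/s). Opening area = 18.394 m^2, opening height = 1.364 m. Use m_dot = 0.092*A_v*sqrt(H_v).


sqrt(H_v) = 1.1679
m_dot = 0.092 * 18.394 * 1.1679 = 1.9764 kg/s

1.9764 kg/s


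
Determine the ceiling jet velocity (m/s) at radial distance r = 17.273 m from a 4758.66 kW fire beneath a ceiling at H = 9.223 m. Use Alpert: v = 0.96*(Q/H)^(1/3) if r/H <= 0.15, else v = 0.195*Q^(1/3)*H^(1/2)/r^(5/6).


r/H = 17.273 / 9.223 = 1.8728
r/H > 0.15, so v = 0.195*Q^(1/3)*H^(1/2)/r^(5/6)
Q^(1/3) = 16.820
H^(1/2) = 3.0369
r^(5/6) = 10.743
v = 0.195 * 16.820 * 3.0369 / 10.743 = 0.92717 m/s

0.92717 m/s


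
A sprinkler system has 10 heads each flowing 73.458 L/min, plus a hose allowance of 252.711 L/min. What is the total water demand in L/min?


Sprinkler demand = 10 * 73.458 = 734.58 L/min
Total = 734.58 + 252.711 = 987.291 L/min

987.291 L/min


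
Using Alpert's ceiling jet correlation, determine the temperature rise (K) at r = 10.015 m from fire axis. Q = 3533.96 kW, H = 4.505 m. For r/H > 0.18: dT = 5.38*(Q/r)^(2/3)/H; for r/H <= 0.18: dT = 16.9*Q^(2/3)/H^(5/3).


r/H = 10.015 / 4.505 = 2.2231
r/H > 0.18, so dT = 5.38*(Q/r)^(2/3)/H
Q/r = 352.87
(Q/r)^(2/3) = 49.935
dT = 5.38 * 49.935 / 4.505 = 59.634 K

59.634 K


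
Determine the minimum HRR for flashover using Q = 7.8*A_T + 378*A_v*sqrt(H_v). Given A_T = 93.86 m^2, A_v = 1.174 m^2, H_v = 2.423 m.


7.8*A_T = 732.108
sqrt(H_v) = 1.5566
378*A_v*sqrt(H_v) = 690.77
Q = 732.108 + 690.77 = 1422.9 kW

1422.9 kW


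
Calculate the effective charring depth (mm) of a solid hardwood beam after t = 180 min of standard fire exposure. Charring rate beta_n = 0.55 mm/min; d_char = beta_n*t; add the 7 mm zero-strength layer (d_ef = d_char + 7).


d_char = 0.55 * 180 = 99 mm
d_ef = 99 + 1.0*7 = 106 mm

106 mm


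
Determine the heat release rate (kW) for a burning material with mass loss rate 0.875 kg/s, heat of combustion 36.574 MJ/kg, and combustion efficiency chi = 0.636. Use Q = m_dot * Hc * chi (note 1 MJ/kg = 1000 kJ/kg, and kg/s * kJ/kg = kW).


Hc = 36.574 MJ/kg = 36.574 * 1000 kJ/kg = 36574 kJ/kg
Q = 0.875 kg/s * 36574 kJ/kg * 0.636 = 20353.431 kW

20353.431 kW


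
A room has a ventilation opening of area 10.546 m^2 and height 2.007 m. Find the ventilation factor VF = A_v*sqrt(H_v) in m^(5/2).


sqrt(H_v) = 1.4167
VF = 10.546 * 1.4167 = 14.940 m^(5/2)

14.940 m^(5/2)


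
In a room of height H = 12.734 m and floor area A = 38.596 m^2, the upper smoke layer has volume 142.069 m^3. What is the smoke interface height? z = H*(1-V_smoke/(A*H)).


V/(A*H) = 0.28906
1 - 0.28906 = 0.71094
z = 12.734 * 0.71094 = 9.0531 m

9.0531 m


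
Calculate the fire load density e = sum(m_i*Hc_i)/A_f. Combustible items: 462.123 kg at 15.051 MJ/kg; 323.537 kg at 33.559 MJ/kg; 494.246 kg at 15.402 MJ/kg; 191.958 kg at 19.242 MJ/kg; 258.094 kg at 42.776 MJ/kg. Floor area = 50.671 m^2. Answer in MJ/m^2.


Total energy = 462.123*15.051 + 323.537*33.559 + 494.246*15.402 + 191.958*19.242 + 258.094*42.776
= 6955.413 + 10857.58 + 7612.377 + 3693.656 + 11040.23
= 40159.25 MJ
e = 40159.25 / 50.671 = 792.55 MJ/m^2

792.55 MJ/m^2


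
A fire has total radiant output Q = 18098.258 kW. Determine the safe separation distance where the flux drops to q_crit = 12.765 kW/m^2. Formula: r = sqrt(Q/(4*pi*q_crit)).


4*pi*q_crit = 160.41
Q/(4*pi*q_crit) = 112.83
r = sqrt(112.83) = 10.622 m

10.622 m


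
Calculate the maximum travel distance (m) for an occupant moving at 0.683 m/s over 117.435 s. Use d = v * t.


d = 0.683 * 117.435 = 80.208 m

80.208 m


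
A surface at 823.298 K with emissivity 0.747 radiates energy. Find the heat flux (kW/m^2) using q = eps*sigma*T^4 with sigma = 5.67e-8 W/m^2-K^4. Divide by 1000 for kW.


T^4 = 4.5944e+11
q = 0.747 * 5.67e-8 * 4.5944e+11 / 1000 = 19.460 kW/m^2

19.460 kW/m^2


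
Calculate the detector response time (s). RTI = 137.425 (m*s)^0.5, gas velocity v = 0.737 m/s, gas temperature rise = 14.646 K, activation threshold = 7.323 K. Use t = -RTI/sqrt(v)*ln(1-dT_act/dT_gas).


dT_act/dT_gas = 0.5
ln(1 - 0.5) = -0.69315
t = -137.425 / sqrt(0.737) * -0.69315 = 110.96 s

110.96 s


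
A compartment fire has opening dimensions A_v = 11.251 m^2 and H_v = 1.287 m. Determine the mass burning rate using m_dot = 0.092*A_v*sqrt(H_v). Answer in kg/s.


sqrt(H_v) = 1.1345
m_dot = 0.092 * 11.251 * 1.1345 = 1.1743 kg/s

1.1743 kg/s


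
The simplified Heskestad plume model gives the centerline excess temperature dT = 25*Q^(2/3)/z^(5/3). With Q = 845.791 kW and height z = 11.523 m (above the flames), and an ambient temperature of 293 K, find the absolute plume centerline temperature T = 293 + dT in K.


Q^(2/3) = 89.435
z^(5/3) = 58.786
dT = 25 * 89.435 / 58.786 = 38.034 K
T = 293 + 38.034 = 331.03 K

331.03 K


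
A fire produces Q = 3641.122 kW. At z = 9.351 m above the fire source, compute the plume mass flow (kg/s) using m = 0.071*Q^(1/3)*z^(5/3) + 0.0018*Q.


Q^(1/3) = 15.384
z^(5/3) = 41.505
First term = 0.071 * 15.384 * 41.505 = 45.335
Second term = 0.0018 * 3641.122 = 6.5540
m = 51.889 kg/s

51.889 kg/s


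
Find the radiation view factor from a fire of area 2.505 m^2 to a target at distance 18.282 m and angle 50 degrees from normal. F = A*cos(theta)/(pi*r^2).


cos(50 deg) = 0.64279
pi*r^2 = 1050.0
F = 2.505 * 0.64279 / 1050.0 = 0.0015335

0.0015335


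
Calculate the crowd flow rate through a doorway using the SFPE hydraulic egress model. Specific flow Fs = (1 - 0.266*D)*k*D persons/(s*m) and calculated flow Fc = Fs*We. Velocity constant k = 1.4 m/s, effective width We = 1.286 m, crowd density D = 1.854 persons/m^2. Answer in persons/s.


1 - 0.266*D = 1 - 0.266*1.854 = 0.50684
Fs = 0.50684 * 1.4 * 1.854 = 1.3155 persons/(s*m)
Fc = 1.3155 * 1.286 = 1.6918 persons/s

1.6918 persons/s


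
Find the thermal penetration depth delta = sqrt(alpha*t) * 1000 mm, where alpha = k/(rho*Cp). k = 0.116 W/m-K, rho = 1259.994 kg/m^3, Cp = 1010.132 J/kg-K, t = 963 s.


alpha = 0.116 / (1259.994 * 1010.132) = 9.1140e-08 m^2/s
alpha * t = 8.7768e-05
delta = sqrt(8.7768e-05) * 1000 = 9.3685 mm

9.3685 mm


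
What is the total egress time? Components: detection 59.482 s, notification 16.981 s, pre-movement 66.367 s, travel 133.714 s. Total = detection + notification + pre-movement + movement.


Total = 59.482 + 16.981 + 66.367 + 133.714 = 276.544 s

276.544 s


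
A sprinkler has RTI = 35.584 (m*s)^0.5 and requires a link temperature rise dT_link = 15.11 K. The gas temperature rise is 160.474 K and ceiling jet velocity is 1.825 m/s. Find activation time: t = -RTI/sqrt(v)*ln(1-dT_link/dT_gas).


dT_link/dT_gas = 0.094159
ln(1 - 0.094159) = -0.098891
t = -35.584 / sqrt(1.825) * -0.098891 = 2.6048 s

2.6048 s


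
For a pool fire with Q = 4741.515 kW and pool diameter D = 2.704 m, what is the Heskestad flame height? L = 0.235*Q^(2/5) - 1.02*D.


Q^(2/5) = 29.537
0.235 * Q^(2/5) = 6.9412
1.02 * D = 2.7581
L = 4.1831 m

4.1831 m


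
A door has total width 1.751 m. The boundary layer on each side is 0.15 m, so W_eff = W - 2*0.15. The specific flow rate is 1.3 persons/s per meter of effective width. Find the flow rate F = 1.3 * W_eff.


W_eff = 1.751 - 0.30 = 1.451 m
F = 1.3 * 1.451 = 1.8863 persons/s

1.8863 persons/s


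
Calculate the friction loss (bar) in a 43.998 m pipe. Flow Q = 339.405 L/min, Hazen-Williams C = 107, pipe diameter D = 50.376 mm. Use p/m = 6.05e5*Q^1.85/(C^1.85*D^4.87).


Q^1.85 = 48065
C^1.85 = 5680.2
D^4.87 = 1.9491e+08
p/m = 0.026266 bar/m
p_total = 0.026266 * 43.998 = 1.1557 bar

1.1557 bar


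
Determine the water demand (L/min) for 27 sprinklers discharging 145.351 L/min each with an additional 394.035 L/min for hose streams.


Sprinkler demand = 27 * 145.351 = 3924.477 L/min
Total = 3924.477 + 394.035 = 4318.512 L/min

4318.512 L/min


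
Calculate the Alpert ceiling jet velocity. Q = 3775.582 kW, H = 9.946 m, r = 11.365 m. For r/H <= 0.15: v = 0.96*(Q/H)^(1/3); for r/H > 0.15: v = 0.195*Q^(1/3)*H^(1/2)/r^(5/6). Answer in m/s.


r/H = 11.365 / 9.946 = 1.1427
r/H > 0.15, so v = 0.195*Q^(1/3)*H^(1/2)/r^(5/6)
Q^(1/3) = 15.571
H^(1/2) = 3.1537
r^(5/6) = 7.5795
v = 0.195 * 15.571 * 3.1537 / 7.5795 = 1.2634 m/s

1.2634 m/s


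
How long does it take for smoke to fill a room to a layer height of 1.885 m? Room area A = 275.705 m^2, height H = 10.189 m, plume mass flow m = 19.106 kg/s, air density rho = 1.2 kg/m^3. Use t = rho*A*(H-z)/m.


H - z = 8.304 m
t = 1.2 * 275.705 * 8.304 / 19.106 = 143.79 s

143.79 s


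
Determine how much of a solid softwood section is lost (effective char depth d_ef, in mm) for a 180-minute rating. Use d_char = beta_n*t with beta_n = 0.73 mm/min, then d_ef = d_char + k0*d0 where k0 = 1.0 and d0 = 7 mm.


d_char = 0.73 * 180 = 131.4 mm
d_ef = 131.4 + 1.0*7 = 138.4 mm

138.4 mm


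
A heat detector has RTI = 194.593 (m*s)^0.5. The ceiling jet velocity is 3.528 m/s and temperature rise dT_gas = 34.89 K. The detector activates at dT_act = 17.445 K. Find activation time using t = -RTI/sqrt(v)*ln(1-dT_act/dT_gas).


dT_act/dT_gas = 0.5
ln(1 - 0.5) = -0.69315
t = -194.593 / sqrt(3.528) * -0.69315 = 71.811 s

71.811 s


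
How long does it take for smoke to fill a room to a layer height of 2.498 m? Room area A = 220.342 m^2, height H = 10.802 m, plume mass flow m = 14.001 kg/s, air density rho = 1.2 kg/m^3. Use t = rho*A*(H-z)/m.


H - z = 8.304 m
t = 1.2 * 220.342 * 8.304 / 14.001 = 156.82 s

156.82 s


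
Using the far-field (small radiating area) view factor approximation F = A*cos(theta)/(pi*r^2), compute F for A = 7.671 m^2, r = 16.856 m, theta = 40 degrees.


cos(40 deg) = 0.76604
pi*r^2 = 892.60
F = 7.671 * 0.76604 / 892.60 = 0.0065834

0.0065834


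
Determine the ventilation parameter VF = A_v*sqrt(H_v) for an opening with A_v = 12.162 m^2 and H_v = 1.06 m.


sqrt(H_v) = 1.0296
VF = 12.162 * 1.0296 = 12.522 m^(5/2)

12.522 m^(5/2)


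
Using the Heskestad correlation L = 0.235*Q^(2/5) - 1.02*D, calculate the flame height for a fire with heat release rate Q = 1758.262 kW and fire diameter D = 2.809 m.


Q^(2/5) = 19.862
0.235 * Q^(2/5) = 4.6677
1.02 * D = 2.8652
L = 1.8025 m

1.8025 m


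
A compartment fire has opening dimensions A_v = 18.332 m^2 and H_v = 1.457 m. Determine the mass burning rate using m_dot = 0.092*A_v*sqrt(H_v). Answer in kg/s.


sqrt(H_v) = 1.2071
m_dot = 0.092 * 18.332 * 1.2071 = 2.0358 kg/s

2.0358 kg/s


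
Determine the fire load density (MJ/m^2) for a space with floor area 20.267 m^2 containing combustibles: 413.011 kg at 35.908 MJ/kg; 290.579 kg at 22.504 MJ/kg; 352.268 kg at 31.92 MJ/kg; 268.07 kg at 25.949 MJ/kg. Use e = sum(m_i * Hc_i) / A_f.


Total energy = 413.011*35.908 + 290.579*22.504 + 352.268*31.92 + 268.07*25.949
= 14830.40 + 6539.190 + 11244.39 + 6956.148
= 39570.13 MJ
e = 39570.13 / 20.267 = 1952.4 MJ/m^2

1952.4 MJ/m^2


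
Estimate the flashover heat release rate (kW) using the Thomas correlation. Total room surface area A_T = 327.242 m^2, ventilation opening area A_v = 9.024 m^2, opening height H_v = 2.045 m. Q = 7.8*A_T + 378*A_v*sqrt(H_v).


7.8*A_T = 2552.5
sqrt(H_v) = 1.4300
378*A_v*sqrt(H_v) = 4878.0
Q = 2552.5 + 4878.0 = 7430.4 kW

7430.4 kW


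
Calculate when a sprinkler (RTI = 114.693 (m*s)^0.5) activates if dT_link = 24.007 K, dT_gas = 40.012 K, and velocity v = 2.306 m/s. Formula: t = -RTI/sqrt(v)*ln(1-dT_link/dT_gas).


dT_link/dT_gas = 0.60000
ln(1 - 0.60000) = -0.91628
t = -114.693 / sqrt(2.306) * -0.91628 = 69.205 s

69.205 s


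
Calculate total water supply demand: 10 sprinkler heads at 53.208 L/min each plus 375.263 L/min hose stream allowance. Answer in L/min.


Sprinkler demand = 10 * 53.208 = 532.08 L/min
Total = 532.08 + 375.263 = 907.343 L/min

907.343 L/min


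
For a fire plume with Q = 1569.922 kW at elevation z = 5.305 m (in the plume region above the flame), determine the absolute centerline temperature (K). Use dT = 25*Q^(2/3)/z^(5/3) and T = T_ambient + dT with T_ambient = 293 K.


Q^(2/3) = 135.08
z^(5/3) = 16.136
dT = 25 * 135.08 / 16.136 = 209.27 K
T = 293 + 209.27 = 502.27 K

502.27 K


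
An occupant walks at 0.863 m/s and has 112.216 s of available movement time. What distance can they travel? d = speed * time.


d = 0.863 * 112.216 = 96.842 m

96.842 m


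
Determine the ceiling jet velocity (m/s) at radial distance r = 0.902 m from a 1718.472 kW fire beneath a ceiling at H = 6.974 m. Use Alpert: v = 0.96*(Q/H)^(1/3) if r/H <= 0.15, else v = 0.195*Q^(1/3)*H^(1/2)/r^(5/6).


r/H = 0.902 / 6.974 = 0.12934
r/H <= 0.15, so v = 0.96*(Q/H)^(1/3)
Q/H = 246.41
(Q/H)^(1/3) = 6.2693
v = 0.96 * 6.2693 = 6.0185 m/s

6.0185 m/s


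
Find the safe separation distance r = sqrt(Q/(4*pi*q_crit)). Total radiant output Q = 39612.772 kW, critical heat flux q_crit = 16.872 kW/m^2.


4*pi*q_crit = 212.02
Q/(4*pi*q_crit) = 186.84
r = sqrt(186.84) = 13.669 m

13.669 m


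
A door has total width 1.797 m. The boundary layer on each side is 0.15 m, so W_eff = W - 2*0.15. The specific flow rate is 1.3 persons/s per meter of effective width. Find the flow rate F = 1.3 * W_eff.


W_eff = 1.797 - 0.30 = 1.497 m
F = 1.3 * 1.497 = 1.9461 persons/s

1.9461 persons/s


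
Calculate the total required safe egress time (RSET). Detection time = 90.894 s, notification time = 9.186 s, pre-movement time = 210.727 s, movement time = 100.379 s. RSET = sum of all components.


Total = 90.894 + 9.186 + 210.727 + 100.379 = 411.186 s

411.186 s


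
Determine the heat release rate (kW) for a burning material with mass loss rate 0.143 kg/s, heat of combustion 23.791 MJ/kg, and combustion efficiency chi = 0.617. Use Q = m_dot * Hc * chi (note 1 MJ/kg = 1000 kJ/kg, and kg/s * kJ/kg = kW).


Hc = 23.791 MJ/kg = 23.791 * 1000 kJ/kg = 23791 kJ/kg
Q = 0.143 kg/s * 23791 kJ/kg * 0.617 = 2099.1 kW

2099.1 kW


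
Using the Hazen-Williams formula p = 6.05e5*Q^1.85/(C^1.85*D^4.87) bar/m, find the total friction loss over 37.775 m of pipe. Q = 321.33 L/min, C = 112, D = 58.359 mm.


Q^1.85 = 43437
C^1.85 = 6180.9
D^4.87 = 3.9897e+08
p/m = 0.010657 bar/m
p_total = 0.010657 * 37.775 = 0.40255 bar

0.40255 bar


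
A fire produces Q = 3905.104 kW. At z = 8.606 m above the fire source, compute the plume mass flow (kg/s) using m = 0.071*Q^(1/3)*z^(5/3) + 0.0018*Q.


Q^(1/3) = 15.747
z^(5/3) = 36.141
First term = 0.071 * 15.747 * 36.141 = 40.408
Second term = 0.0018 * 3905.104 = 7.0292
m = 47.438 kg/s

47.438 kg/s


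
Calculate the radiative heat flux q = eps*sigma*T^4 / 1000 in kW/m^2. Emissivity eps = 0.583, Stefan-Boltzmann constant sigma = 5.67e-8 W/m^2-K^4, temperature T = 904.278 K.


T^4 = 6.6866e+11
q = 0.583 * 5.67e-8 * 6.6866e+11 / 1000 = 22.103 kW/m^2

22.103 kW/m^2


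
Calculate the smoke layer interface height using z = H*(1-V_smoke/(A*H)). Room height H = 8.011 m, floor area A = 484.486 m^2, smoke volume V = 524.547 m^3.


V/(A*H) = 0.13515
1 - 0.13515 = 0.86485
z = 8.011 * 0.86485 = 6.9283 m

6.9283 m


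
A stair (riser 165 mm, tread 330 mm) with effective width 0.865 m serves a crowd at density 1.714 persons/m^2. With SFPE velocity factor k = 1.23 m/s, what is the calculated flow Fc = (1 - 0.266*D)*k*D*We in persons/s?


1 - 0.266*D = 1 - 0.266*1.714 = 0.54408
Fs = 0.54408 * 1.23 * 1.714 = 1.1470 persons/(s*m)
Fc = 1.1470 * 0.865 = 0.99218 persons/s

0.99218 persons/s


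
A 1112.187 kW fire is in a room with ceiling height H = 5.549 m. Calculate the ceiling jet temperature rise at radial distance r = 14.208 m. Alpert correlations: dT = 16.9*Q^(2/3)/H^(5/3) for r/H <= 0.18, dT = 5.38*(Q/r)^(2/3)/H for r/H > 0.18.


r/H = 14.208 / 5.549 = 2.5605
r/H > 0.18, so dT = 5.38*(Q/r)^(2/3)/H
Q/r = 78.279
(Q/r)^(2/3) = 18.299
dT = 5.38 * 18.299 / 5.549 = 17.742 K

17.742 K


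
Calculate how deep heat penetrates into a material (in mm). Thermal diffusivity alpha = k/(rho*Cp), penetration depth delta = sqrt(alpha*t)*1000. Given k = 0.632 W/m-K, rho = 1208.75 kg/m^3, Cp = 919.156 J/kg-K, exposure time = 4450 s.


alpha = 0.632 / (1208.75 * 919.156) = 5.6884e-07 m^2/s
alpha * t = 0.0025313
delta = sqrt(0.0025313) * 1000 = 50.312 mm

50.312 mm


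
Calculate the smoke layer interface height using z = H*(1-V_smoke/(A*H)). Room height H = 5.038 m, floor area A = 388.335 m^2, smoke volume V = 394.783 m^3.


V/(A*H) = 0.20179
1 - 0.20179 = 0.79821
z = 5.038 * 0.79821 = 4.0214 m

4.0214 m


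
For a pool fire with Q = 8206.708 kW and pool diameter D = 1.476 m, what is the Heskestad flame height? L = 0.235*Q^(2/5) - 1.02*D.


Q^(2/5) = 36.785
0.235 * Q^(2/5) = 8.6444
1.02 * D = 1.5055
L = 7.1389 m

7.1389 m


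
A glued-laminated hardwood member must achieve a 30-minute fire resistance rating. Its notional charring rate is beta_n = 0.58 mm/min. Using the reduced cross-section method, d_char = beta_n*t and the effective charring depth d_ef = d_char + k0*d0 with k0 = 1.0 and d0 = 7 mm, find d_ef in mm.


d_char = 0.58 * 30 = 17.4 mm
d_ef = 17.4 + 1.0*7 = 24.4 mm

24.4 mm


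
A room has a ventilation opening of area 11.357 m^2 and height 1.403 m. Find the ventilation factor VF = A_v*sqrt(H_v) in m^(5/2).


sqrt(H_v) = 1.1845
VF = 11.357 * 1.1845 = 13.452 m^(5/2)

13.452 m^(5/2)


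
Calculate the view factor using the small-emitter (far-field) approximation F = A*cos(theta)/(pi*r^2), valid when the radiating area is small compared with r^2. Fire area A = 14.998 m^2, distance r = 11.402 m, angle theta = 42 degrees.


cos(42 deg) = 0.74314
pi*r^2 = 408.42
F = 14.998 * 0.74314 / 408.42 = 0.027289

0.027289


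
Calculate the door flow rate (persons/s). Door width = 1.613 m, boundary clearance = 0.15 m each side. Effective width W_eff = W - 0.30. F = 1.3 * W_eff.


W_eff = 1.613 - 0.30 = 1.313 m
F = 1.3 * 1.313 = 1.7069 persons/s

1.7069 persons/s


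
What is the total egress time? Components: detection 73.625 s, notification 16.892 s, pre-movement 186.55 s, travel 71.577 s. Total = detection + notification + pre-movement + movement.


Total = 73.625 + 16.892 + 186.55 + 71.577 = 348.644 s

348.644 s


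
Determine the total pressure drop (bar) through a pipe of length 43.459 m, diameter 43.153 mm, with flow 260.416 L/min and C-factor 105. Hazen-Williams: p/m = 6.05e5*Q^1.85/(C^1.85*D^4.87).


Q^1.85 = 29443
C^1.85 = 5485.3
D^4.87 = 9.1728e+07
p/m = 0.035403 bar/m
p_total = 0.035403 * 43.459 = 1.5386 bar

1.5386 bar


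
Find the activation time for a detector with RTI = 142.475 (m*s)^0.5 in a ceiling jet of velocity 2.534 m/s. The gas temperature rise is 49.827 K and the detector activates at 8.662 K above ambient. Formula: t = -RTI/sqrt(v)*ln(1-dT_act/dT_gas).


dT_act/dT_gas = 0.17384
ln(1 - 0.17384) = -0.19097
t = -142.475 / sqrt(2.534) * -0.19097 = 17.092 s

17.092 s


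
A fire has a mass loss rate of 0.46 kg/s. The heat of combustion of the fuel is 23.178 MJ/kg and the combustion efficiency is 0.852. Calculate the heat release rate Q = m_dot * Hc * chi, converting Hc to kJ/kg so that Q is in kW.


Hc = 23.178 MJ/kg = 23.178 * 1000 kJ/kg = 23178 kJ/kg
Q = 0.46 kg/s * 23178 kJ/kg * 0.852 = 9083.9 kW

9083.9 kW


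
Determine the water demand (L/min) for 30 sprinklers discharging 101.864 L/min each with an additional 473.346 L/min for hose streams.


Sprinkler demand = 30 * 101.864 = 3055.92 L/min
Total = 3055.92 + 473.346 = 3529.266 L/min

3529.266 L/min


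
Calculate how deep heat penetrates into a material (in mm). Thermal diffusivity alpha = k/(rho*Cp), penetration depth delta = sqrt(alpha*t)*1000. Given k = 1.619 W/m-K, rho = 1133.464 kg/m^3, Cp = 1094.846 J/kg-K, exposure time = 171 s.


alpha = 1.619 / (1133.464 * 1094.846) = 1.3046e-06 m^2/s
alpha * t = 0.00022309
delta = sqrt(0.00022309) * 1000 = 14.936 mm

14.936 mm


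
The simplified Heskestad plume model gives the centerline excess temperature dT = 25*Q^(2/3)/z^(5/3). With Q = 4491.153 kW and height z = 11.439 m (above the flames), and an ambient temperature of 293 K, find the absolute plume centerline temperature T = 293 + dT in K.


Q^(2/3) = 272.21
z^(5/3) = 58.074
dT = 25 * 272.21 / 58.074 = 117.18 K
T = 293 + 117.18 = 410.18 K

410.18 K
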